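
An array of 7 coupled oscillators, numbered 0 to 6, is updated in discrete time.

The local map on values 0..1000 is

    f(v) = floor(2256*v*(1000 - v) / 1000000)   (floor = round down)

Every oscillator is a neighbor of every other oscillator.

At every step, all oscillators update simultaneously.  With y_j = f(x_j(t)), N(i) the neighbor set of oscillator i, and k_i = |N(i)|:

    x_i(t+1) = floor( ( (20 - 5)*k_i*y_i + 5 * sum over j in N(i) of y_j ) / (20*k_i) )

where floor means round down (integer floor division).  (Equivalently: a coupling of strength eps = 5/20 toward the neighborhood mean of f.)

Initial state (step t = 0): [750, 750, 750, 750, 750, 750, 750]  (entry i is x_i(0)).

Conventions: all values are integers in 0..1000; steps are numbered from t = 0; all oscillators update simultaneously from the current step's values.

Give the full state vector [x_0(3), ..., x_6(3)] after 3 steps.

Simulating step by step:
t=0: [750, 750, 750, 750, 750, 750, 750]
t=1: [423, 423, 423, 423, 423, 423, 423]
t=2: [550, 550, 550, 550, 550, 550, 550]
t=3: [558, 558, 558, 558, 558, 558, 558]

Answer: [558, 558, 558, 558, 558, 558, 558]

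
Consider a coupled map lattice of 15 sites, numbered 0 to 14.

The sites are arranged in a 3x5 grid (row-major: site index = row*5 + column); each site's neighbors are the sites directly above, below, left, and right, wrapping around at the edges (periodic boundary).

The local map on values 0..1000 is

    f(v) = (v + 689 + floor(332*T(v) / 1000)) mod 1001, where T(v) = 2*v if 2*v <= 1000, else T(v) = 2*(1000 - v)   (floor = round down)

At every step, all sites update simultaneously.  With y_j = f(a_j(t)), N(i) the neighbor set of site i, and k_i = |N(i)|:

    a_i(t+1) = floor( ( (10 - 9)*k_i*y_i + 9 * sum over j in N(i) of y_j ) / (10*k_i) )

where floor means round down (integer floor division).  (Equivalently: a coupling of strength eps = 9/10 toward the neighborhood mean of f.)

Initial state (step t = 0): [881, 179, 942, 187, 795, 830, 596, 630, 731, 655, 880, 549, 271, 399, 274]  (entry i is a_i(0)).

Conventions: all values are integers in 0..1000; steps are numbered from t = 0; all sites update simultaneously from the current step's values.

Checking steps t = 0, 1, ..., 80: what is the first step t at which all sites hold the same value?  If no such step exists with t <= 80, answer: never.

Simulating step by step:
t=0: [881, 179, 942, 187, 795, 830, 596, 630, 731, 655, 880, 549, 271, 399, 274]  (not all equal)
t=1: [713, 639, 671, 602, 593, 607, 666, 496, 619, 504, 505, 576, 490, 457, 506]  (not all equal)
t=2: [552, 571, 538, 535, 547, 552, 547, 549, 514, 544, 550, 541, 518, 525, 511]  (not all equal)
t=3: [537, 535, 533, 529, 531, 535, 537, 529, 531, 530, 532, 534, 531, 526, 532]  (not all equal)
t=4: [530, 531, 529, 529, 530, 531, 530, 530, 529, 530, 530, 530, 529, 529, 529]  (not all equal)
t=5: [530, 529, 529, 529, 529, 530, 530, 529, 529, 529, 529, 529, 529, 529, 529]  (not all equal)
t=6: [529, 529, 529, 529, 529, 529, 529, 529, 529, 529, 529, 529, 529, 529, 529]  (all equal)

Answer: 6
Key observation: Synchronization is absorbing here: once all sites are equal they stay equal, and step 6 is the first all-equal step.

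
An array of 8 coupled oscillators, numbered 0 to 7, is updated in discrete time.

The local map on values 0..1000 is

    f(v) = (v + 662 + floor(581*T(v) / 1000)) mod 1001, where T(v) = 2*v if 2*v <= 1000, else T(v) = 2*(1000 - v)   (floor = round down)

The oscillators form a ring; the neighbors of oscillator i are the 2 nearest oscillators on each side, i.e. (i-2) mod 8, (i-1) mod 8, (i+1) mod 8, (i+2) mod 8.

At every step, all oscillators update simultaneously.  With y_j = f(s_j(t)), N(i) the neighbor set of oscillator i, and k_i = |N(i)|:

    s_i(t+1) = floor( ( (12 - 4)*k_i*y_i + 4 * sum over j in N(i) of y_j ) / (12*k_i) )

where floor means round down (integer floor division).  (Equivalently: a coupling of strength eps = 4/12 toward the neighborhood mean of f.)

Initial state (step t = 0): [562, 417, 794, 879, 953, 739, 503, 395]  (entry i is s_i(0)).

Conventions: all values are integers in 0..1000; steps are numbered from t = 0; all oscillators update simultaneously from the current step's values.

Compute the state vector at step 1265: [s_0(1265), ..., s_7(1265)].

Simulating step by step:
t=0: [562, 417, 794, 879, 953, 739, 503, 395]
t=1: [696, 592, 682, 672, 680, 685, 712, 570]
t=2: [713, 723, 713, 714, 711, 713, 710, 724]
t=3: [706, 705, 706, 706, 707, 706, 706, 705]
t=4: [708, 708, 708, 708, 708, 708, 708, 708]
t=5: [708, 708, 708, 708, 708, 708, 708, 708]

Answer: [708, 708, 708, 708, 708, 708, 708, 708]
Key observation: The state at step 4, [708, 708, 708, 708, 708, 708, 708, 708], reappears at step 5: the system is in a cycle of period 1 from step 4 on.  Therefore the state at step 1265 equals the state at step 4 + ((1265 - 4) mod 1) = 4, which is [708, 708, 708, 708, 708, 708, 708, 708].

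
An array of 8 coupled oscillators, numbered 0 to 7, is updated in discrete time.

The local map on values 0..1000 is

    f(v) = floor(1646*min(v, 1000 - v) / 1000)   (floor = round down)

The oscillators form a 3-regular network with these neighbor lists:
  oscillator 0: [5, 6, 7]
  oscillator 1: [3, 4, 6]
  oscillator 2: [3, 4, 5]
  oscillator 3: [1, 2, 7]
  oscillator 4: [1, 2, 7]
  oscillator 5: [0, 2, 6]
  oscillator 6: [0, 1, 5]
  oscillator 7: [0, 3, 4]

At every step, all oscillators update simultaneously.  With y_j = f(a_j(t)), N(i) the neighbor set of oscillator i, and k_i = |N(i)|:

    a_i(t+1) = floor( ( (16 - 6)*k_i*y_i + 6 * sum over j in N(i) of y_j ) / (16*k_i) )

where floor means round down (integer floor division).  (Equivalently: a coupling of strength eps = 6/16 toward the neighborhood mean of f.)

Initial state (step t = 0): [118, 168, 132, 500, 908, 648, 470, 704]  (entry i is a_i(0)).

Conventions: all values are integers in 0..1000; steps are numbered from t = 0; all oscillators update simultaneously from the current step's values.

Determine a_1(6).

Simulating step by step:
t=0: [118, 168, 132, 500, 908, 648, 470, 704]
t=1: [351, 390, 329, 636, 216, 509, 614, 450]
t=2: [633, 599, 558, 614, 462, 724, 650, 653]
t=3: [577, 658, 685, 641, 719, 522, 574, 606]
t=4: [701, 570, 553, 584, 504, 730, 693, 623]
t=5: [503, 692, 702, 685, 767, 494, 521, 636]
t=6: [786, 527, 520, 523, 438, 770, 759, 589]

Answer: a_1(6) = 527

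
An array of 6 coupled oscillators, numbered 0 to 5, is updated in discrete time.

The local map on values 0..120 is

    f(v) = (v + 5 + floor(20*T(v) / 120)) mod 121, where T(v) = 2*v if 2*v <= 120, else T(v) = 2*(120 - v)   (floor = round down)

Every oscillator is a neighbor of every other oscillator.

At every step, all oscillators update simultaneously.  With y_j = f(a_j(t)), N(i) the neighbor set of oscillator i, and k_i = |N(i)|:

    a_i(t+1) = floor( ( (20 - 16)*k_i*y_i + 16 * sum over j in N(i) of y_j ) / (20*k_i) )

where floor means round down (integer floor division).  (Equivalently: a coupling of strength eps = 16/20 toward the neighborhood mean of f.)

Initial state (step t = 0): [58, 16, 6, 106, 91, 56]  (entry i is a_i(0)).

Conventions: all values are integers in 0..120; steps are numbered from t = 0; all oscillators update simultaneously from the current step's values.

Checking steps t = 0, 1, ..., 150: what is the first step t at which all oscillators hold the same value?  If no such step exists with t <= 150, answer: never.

Answer: 2
Key observation: Synchronization is absorbing here: once all oscillators are equal they stay equal, and step 2 is the first all-equal step.

Derivation:
t=0: [58, 16, 6, 106, 91, 56]  (not all equal)
t=1: [70, 68, 67, 71, 71, 70]  (not all equal)
t=2: [90, 90, 90, 90, 90, 90]  (all equal)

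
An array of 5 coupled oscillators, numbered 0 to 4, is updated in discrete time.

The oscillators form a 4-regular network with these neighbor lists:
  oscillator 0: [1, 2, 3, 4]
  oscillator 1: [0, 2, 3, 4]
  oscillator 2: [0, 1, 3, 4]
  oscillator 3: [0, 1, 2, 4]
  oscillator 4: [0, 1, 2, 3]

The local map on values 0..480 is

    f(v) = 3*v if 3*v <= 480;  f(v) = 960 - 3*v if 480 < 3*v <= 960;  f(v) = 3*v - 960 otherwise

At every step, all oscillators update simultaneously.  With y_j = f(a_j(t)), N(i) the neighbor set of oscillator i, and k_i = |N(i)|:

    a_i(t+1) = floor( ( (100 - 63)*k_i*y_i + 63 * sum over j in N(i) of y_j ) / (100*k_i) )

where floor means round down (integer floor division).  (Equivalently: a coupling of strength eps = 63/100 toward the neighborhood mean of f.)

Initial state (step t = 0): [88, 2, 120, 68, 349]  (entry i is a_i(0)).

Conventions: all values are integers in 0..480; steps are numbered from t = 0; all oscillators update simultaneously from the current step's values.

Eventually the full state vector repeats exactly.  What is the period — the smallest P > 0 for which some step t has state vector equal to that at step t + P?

Simulating step by step:
t=0: [88, 2, 120, 68, 349]
t=1: [201, 146, 221, 188, 163]
t=2: [384, 401, 371, 392, 408]
t=3: [209, 219, 200, 214, 224]
t=4: [323, 316, 328, 319, 313]
t=5: [12, 13, 15, 11, 15]
t=6: [38, 39, 40, 38, 40]
t=7: [116, 117, 117, 116, 117]
t=8: [349, 350, 350, 349, 350]
t=9: [88, 89, 89, 88, 89]
t=10: [265, 266, 266, 265, 266]
t=11: [163, 162, 162, 163, 162]
t=12: [472, 473, 473, 472, 473]
t=13: [457, 458, 458, 457, 458]
t=14: [412, 413, 413, 412, 413]
t=15: [277, 278, 278, 277, 278]
t=16: [127, 126, 126, 127, 126]
t=17: [379, 378, 378, 379, 378]
t=18: [175, 174, 174, 175, 174]
t=19: [436, 437, 437, 436, 437]
t=20: [349, 350, 350, 349, 350]

Answer: 12
Key observation: The state at step 8, [349, 350, 350, 349, 350], reappears at step 20 — and no state repeats earlier — so the cycle the system enters has period 12.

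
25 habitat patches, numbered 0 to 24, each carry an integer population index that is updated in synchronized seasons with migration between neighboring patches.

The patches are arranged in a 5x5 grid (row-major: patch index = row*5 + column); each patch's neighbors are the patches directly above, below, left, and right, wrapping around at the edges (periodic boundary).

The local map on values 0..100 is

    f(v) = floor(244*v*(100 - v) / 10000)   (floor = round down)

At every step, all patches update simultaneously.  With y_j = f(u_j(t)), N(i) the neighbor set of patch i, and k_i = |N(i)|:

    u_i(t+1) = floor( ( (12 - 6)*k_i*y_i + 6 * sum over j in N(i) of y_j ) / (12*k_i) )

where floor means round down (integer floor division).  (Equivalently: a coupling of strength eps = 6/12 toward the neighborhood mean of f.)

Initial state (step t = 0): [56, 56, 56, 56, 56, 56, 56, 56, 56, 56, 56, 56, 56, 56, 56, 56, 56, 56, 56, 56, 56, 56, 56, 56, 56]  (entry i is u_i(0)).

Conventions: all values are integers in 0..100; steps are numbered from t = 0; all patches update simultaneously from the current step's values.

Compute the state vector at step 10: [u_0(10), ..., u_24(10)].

Simulating step by step:
t=0: [56, 56, 56, 56, 56, 56, 56, 56, 56, 56, 56, 56, 56, 56, 56, 56, 56, 56, 56, 56, 56, 56, 56, 56, 56]
t=1: [60, 60, 60, 60, 60, 60, 60, 60, 60, 60, 60, 60, 60, 60, 60, 60, 60, 60, 60, 60, 60, 60, 60, 60, 60]
t=2: [58, 58, 58, 58, 58, 58, 58, 58, 58, 58, 58, 58, 58, 58, 58, 58, 58, 58, 58, 58, 58, 58, 58, 58, 58]
t=3: [59, 59, 59, 59, 59, 59, 59, 59, 59, 59, 59, 59, 59, 59, 59, 59, 59, 59, 59, 59, 59, 59, 59, 59, 59]
t=4: [59, 59, 59, 59, 59, 59, 59, 59, 59, 59, 59, 59, 59, 59, 59, 59, 59, 59, 59, 59, 59, 59, 59, 59, 59]
t=5: [59, 59, 59, 59, 59, 59, 59, 59, 59, 59, 59, 59, 59, 59, 59, 59, 59, 59, 59, 59, 59, 59, 59, 59, 59]
t=6: [59, 59, 59, 59, 59, 59, 59, 59, 59, 59, 59, 59, 59, 59, 59, 59, 59, 59, 59, 59, 59, 59, 59, 59, 59]
t=7: [59, 59, 59, 59, 59, 59, 59, 59, 59, 59, 59, 59, 59, 59, 59, 59, 59, 59, 59, 59, 59, 59, 59, 59, 59]
t=8: [59, 59, 59, 59, 59, 59, 59, 59, 59, 59, 59, 59, 59, 59, 59, 59, 59, 59, 59, 59, 59, 59, 59, 59, 59]
t=9: [59, 59, 59, 59, 59, 59, 59, 59, 59, 59, 59, 59, 59, 59, 59, 59, 59, 59, 59, 59, 59, 59, 59, 59, 59]
t=10: [59, 59, 59, 59, 59, 59, 59, 59, 59, 59, 59, 59, 59, 59, 59, 59, 59, 59, 59, 59, 59, 59, 59, 59, 59]

Answer: [59, 59, 59, 59, 59, 59, 59, 59, 59, 59, 59, 59, 59, 59, 59, 59, 59, 59, 59, 59, 59, 59, 59, 59, 59]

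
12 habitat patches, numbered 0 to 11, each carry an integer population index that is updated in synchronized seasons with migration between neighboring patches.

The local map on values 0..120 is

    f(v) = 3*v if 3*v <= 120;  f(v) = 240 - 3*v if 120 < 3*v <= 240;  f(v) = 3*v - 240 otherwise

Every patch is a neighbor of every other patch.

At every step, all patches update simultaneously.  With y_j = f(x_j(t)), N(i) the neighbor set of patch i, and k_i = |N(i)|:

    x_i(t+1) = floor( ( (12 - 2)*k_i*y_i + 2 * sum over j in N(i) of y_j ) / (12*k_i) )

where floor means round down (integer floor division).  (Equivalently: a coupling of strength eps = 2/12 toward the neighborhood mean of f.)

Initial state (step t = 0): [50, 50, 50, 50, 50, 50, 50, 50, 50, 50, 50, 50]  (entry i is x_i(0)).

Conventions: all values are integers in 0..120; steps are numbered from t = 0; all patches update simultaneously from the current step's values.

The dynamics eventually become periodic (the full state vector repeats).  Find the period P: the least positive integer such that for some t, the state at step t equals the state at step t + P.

Answer: 2
Key observation: The state at step 1, [90, 90, 90, 90, 90, 90, 90, 90, 90, 90, 90, 90], reappears at step 3 — and no state repeats earlier — so the cycle the system enters has period 2.

Derivation:
t=0: [50, 50, 50, 50, 50, 50, 50, 50, 50, 50, 50, 50]
t=1: [90, 90, 90, 90, 90, 90, 90, 90, 90, 90, 90, 90]
t=2: [30, 30, 30, 30, 30, 30, 30, 30, 30, 30, 30, 30]
t=3: [90, 90, 90, 90, 90, 90, 90, 90, 90, 90, 90, 90]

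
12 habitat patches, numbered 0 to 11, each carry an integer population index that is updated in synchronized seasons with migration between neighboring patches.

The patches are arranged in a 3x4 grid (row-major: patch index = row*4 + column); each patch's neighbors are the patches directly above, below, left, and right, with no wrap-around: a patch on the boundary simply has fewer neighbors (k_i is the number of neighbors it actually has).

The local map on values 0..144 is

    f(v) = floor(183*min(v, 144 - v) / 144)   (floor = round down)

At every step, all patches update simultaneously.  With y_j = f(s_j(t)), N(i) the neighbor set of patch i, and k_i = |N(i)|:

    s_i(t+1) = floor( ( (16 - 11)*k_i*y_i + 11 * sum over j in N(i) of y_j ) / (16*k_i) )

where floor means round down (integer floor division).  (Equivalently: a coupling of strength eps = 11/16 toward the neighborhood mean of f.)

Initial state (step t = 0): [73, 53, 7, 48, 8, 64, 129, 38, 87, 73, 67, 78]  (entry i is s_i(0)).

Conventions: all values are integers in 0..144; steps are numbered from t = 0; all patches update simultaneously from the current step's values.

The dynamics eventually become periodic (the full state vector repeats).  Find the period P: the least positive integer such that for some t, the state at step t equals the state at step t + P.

Answer: 4
Key observation: The state at step 23, [86, 86, 86, 86, 86, 86, 86, 86, 86, 86, 86, 86], reappears at step 27 — and no state repeats earlier — so the cycle the system enters has period 4.

Derivation:
t=0: [73, 53, 7, 48, 8, 64, 129, 38, 87, 73, 67, 78]
t=1: [54, 61, 36, 38, 58, 57, 44, 52, 56, 82, 70, 71]
t=2: [72, 66, 55, 53, 71, 71, 63, 64, 74, 77, 78, 81]
t=3: [87, 83, 74, 72, 89, 86, 80, 77, 87, 86, 82, 81]
t=4: [72, 77, 84, 87, 71, 74, 81, 84, 71, 73, 78, 81]
t=5: [88, 85, 78, 74, 89, 86, 80, 76, 90, 87, 83, 79]
t=6: [71, 75, 81, 85, 70, 73, 80, 84, 69, 72, 77, 81]
t=7: [88, 86, 80, 76, 88, 87, 82, 77, 88, 88, 84, 80]
t=8: [71, 74, 79, 83, 71, 72, 78, 82, 71, 72, 76, 80]
t=9: [89, 87, 82, 79, 90, 88, 83, 79, 90, 89, 85, 81]
t=10: [69, 72, 77, 80, 68, 71, 76, 80, 68, 70, 74, 78]
t=11: [88, 88, 85, 82, 87, 88, 86, 82, 86, 88, 86, 84]
t=12: [71, 71, 74, 76, 71, 71, 73, 76, 71, 71, 73, 75]
t=13: [90, 89, 88, 86, 90, 90, 88, 87, 90, 90, 89, 87]
t=14: [68, 69, 71, 71, 68, 68, 70, 72, 68, 68, 69, 70]
t=15: [86, 87, 88, 90, 86, 86, 88, 89, 86, 86, 87, 88]
t=16: [72, 72, 70, 69, 73, 72, 71, 69, 73, 72, 71, 70]
t=17: [90, 90, 88, 87, 90, 90, 89, 87, 90, 90, 89, 88]
t=18: [68, 68, 70, 71, 68, 68, 69, 71, 68, 68, 69, 70]
t=19: [86, 86, 87, 89, 86, 86, 87, 88, 86, 86, 87, 88]
t=20: [73, 72, 71, 70, 73, 72, 72, 70, 73, 72, 72, 71]
t=21: [90, 90, 90, 88, 90, 90, 90, 89, 90, 90, 90, 89]
t=22: [68, 68, 68, 69, 68, 68, 68, 69, 68, 68, 68, 68]
t=23: [86, 86, 86, 86, 86, 86, 86, 86, 86, 86, 86, 86]
t=24: [73, 73, 73, 73, 73, 73, 73, 73, 73, 73, 73, 73]
t=25: [90, 90, 90, 90, 90, 90, 90, 90, 90, 90, 90, 90]
t=26: [68, 68, 68, 68, 68, 68, 68, 68, 68, 68, 68, 68]
t=27: [86, 86, 86, 86, 86, 86, 86, 86, 86, 86, 86, 86]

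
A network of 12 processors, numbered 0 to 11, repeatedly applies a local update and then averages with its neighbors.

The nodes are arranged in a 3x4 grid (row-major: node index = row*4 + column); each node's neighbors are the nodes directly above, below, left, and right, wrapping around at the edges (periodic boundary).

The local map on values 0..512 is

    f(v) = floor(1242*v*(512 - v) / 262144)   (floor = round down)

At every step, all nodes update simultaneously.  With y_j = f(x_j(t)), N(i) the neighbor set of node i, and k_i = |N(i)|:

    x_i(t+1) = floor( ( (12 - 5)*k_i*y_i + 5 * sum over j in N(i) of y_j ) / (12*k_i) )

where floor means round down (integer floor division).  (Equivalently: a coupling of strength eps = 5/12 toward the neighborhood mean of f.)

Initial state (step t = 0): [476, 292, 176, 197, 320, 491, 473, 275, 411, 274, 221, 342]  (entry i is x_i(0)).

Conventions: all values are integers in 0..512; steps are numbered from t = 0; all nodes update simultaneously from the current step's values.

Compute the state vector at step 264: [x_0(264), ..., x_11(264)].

Answer: [300, 300, 300, 300, 300, 300, 300, 300, 300, 300, 300, 300]
Key observation: The state at step 6, [300, 300, 300, 300, 300, 300, 300, 300, 300, 300, 300, 300], reappears at step 8: the system is in a cycle of period 2 from step 6 on.  Therefore the state at step 264 equals the state at step 6 + ((264 - 6) mod 2) = 6, which is [300, 300, 300, 300, 300, 300, 300, 300, 300, 300, 300, 300].

Derivation:
t=0: [476, 292, 176, 197, 320, 491, 473, 275, 411, 274, 221, 342]
t=1: [160, 252, 266, 269, 235, 131, 148, 278, 213, 268, 276, 275]
t=2: [283, 297, 303, 304, 295, 260, 269, 302, 299, 300, 302, 307]
t=3: [304, 303, 301, 299, 303, 307, 306, 300, 301, 301, 300, 298]
t=4: [299, 299, 300, 300, 299, 298, 298, 300, 300, 299, 300, 301]
t=5: [301, 301, 301, 300, 301, 301, 301, 301, 300, 301, 301, 300]
t=6: [300, 300, 300, 300, 300, 300, 300, 300, 300, 300, 300, 300]
t=7: [301, 301, 301, 301, 301, 301, 301, 301, 301, 301, 301, 301]
t=8: [300, 300, 300, 300, 300, 300, 300, 300, 300, 300, 300, 300]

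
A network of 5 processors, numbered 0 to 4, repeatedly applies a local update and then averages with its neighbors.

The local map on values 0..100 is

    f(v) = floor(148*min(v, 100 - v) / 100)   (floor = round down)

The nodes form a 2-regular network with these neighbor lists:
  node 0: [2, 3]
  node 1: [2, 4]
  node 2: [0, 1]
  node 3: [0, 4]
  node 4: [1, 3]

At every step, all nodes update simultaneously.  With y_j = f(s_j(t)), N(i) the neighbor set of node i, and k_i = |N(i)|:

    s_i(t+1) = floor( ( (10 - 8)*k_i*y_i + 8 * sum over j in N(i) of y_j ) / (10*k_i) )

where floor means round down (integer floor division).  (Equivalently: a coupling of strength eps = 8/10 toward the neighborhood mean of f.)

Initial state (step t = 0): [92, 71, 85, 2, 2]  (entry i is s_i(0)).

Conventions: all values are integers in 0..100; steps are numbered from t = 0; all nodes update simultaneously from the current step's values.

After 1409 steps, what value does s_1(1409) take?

Simulating step by step:
t=0: [92, 71, 85, 2, 2]
t=1: [11, 18, 25, 5, 18]
t=2: [20, 30, 24, 18, 18]
t=3: [30, 33, 36, 27, 33]
t=4: [45, 50, 47, 44, 44]
t=5: [66, 68, 69, 65, 68]
t=6: [48, 46, 47, 49, 48]
t=7: [70, 69, 69, 71, 70]
t=8: [43, 44, 44, 43, 43]
t=9: [63, 64, 64, 63, 63]
t=10: [53, 53, 53, 54, 53]
t=11: [68, 69, 69, 68, 68]
t=12: [46, 45, 45, 47, 46]
t=13: [67, 66, 66, 68, 67]
t=14: [48, 49, 49, 47, 48]
t=15: [70, 71, 71, 70, 70]
t=16: [43, 42, 42, 44, 43]
t=17: [63, 62, 62, 63, 63]
t=18: [54, 55, 55, 54, 54]
t=19: [67, 66, 66, 68, 67]

Answer: s_1(1409) = 62
Key observation: The state at step 13, [67, 66, 66, 68, 67], reappears at step 19: the system is in a cycle of period 6 from step 13 on.  Therefore the state at step 1409 equals the state at step 13 + ((1409 - 13) mod 6) = 17, which is [63, 62, 62, 63, 63].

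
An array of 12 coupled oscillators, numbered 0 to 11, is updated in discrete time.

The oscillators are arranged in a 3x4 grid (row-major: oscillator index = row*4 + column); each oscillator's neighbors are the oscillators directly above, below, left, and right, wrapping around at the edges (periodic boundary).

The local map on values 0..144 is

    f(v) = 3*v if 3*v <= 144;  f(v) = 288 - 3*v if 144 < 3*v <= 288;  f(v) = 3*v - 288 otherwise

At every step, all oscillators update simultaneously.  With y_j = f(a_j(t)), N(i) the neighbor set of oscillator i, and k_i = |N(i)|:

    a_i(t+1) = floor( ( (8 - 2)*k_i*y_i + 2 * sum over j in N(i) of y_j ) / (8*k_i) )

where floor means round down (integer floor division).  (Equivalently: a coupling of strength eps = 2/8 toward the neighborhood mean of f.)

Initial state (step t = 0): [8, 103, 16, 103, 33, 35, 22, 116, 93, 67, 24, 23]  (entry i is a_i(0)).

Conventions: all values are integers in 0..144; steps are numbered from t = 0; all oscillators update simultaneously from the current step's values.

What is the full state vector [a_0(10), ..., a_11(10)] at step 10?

Simulating step by step:
t=0: [8, 103, 16, 103, 33, 35, 22, 116, 93, 67, 24, 23]
t=1: [27, 32, 47, 28, 86, 95, 67, 60, 24, 78, 70, 61]
t=2: [78, 89, 127, 90, 39, 18, 85, 100, 70, 56, 82, 100]
t=3: [55, 35, 76, 24, 100, 58, 37, 20, 77, 102, 47, 18]
t=4: [107, 98, 71, 72, 31, 100, 106, 60, 55, 39, 120, 61]
t=5: [43, 19, 67, 74, 87, 24, 39, 99, 114, 101, 74, 102]
t=6: [109, 61, 84, 64, 36, 67, 102, 21, 52, 26, 64, 25]
t=7: [56, 93, 46, 85, 101, 84, 31, 65, 117, 84, 84, 80]
t=8: [97, 27, 114, 49, 30, 36, 88, 81, 60, 36, 46, 50]
t=9: [28, 77, 64, 120, 84, 99, 39, 58, 102, 108, 123, 130]
t=10: [74, 56, 92, 78, 41, 22, 106, 105, 29, 37, 82, 94]

Answer: [74, 56, 92, 78, 41, 22, 106, 105, 29, 37, 82, 94]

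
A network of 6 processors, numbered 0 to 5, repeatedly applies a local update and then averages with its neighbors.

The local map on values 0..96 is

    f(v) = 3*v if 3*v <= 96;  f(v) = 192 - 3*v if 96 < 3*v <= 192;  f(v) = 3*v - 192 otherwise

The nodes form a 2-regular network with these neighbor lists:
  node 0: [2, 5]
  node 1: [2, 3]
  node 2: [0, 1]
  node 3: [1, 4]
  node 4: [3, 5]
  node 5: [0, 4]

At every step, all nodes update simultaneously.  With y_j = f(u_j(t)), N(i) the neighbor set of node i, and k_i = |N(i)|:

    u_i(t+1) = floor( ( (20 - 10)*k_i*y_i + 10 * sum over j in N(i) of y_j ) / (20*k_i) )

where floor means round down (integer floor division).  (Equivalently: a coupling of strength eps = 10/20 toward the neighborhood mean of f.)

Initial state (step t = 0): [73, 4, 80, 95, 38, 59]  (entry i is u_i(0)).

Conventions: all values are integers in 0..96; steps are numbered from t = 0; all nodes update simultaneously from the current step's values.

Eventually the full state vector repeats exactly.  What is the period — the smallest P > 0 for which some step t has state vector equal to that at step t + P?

Simulating step by step:
t=0: [73, 4, 80, 95, 38, 59]
t=1: [29, 41, 33, 69, 66, 33]
t=2: [90, 61, 85, 26, 30, 69]
t=3: [58, 39, 53, 63, 68, 49]
t=4: [28, 46, 39, 23, 18, 30]
t=5: [83, 63, 72, 61, 66, 79]
t=6: [45, 9, 27, 6, 16, 38]
t=7: [68, 38, 61, 27, 48, 65]
t=8: [9, 61, 27, 72, 45, 16]
t=9: [45, 30, 49, 28, 46, 45]
t=10: [54, 77, 59, 78, 62, 56]
t=11: [24, 33, 24, 32, 19, 21]
t=12: [69, 88, 77, 85, 68, 63]
t=13: [18, 61, 41, 52, 22, 8]
t=14: [50, 30, 50, 36, 48, 42]
t=15: [48, 76, 54, 76, 61, 55]
t=16: [38, 34, 36, 29, 20, 27]
t=17: [80, 87, 84, 81, 72, 75]
t=18: [47, 62, 59, 48, 33, 34]
t=19: [51, 18, 21, 48, 81, 81]
t=20: [48, 54, 54, 50, 50, 48]
t=21: [43, 33, 34, 39, 43, 46]
t=22: [67, 87, 84, 76, 63, 58]
t=23: [24, 58, 49, 36, 15, 12]
t=24: [56, 41, 45, 57, 52, 47]
t=25: [39, 54, 51, 36, 36, 40]
t=26: [65, 45, 45, 70, 81, 75]
t=27: [24, 47, 43, 36, 38, 30]
t=28: [74, 62, 62, 74, 82, 82]
t=29: [30, 12, 12, 30, 48, 48]
t=30: [66, 49, 49, 66, 58, 58]
t=31: [18, 35, 35, 18, 15, 15]
t=32: [60, 78, 78, 60, 47, 47]
t=33: [29, 34, 34, 29, 41, 41]
t=34: [83, 89, 89, 83, 73, 73]
t=35: [54, 70, 70, 54, 34, 34]
t=36: [42, 21, 21, 42, 75, 75]
t=37: [57, 63, 63, 57, 41, 41]
t=38: [28, 7, 7, 28, 57, 57]
t=39: [52, 36, 36, 52, 36, 36]
t=40: [60, 72, 72, 60, 72, 72]
t=41: [18, 21, 21, 18, 21, 21]
t=42: [58, 60, 60, 58, 60, 60]
t=43: [15, 13, 13, 15, 13, 13]
t=44: [42, 40, 40, 42, 40, 40]
t=45: [69, 70, 70, 69, 70, 70]
t=46: [16, 17, 17, 16, 17, 17]
t=47: [49, 50, 50, 49, 50, 50]
t=48: [43, 42, 42, 43, 42, 42]
t=49: [64, 65, 65, 64, 65, 65]
t=50: [1, 2, 2, 1, 2, 2]
t=51: [4, 5, 5, 4, 5, 5]
t=52: [13, 14, 14, 13, 14, 14]
t=53: [40, 41, 41, 40, 41, 41]
t=54: [70, 69, 69, 70, 69, 69]
t=55: [16, 15, 15, 16, 15, 15]
t=56: [46, 45, 45, 46, 45, 45]
t=57: [55, 56, 56, 55, 56, 56]
t=58: [25, 24, 24, 25, 24, 24]
t=59: [73, 72, 72, 73, 72, 72]
t=60: [25, 24, 24, 25, 24, 24]

Answer: 2
Key observation: The state at step 58, [25, 24, 24, 25, 24, 24], reappears at step 60 — and no state repeats earlier — so the cycle the system enters has period 2.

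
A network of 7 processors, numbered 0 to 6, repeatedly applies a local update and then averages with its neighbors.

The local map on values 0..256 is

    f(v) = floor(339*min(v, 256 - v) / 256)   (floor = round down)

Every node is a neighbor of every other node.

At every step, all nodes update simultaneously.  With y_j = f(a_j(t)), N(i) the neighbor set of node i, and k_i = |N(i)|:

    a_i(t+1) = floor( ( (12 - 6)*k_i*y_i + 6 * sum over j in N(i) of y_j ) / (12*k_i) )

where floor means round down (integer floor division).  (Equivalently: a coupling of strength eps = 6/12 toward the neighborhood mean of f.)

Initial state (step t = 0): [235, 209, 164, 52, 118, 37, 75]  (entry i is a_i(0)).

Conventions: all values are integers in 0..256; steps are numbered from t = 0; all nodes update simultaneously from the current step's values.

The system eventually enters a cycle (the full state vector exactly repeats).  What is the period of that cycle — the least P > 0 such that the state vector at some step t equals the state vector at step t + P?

Simulating step by step:
t=0: [235, 209, 164, 52, 118, 37, 75]
t=1: [59, 74, 98, 76, 113, 68, 89]
t=2: [95, 103, 117, 105, 125, 100, 112]
t=3: [135, 139, 147, 141, 152, 138, 144]
t=4: [154, 151, 147, 150, 144, 152, 149]
t=5: [138, 139, 142, 140, 143, 139, 140]
t=6: [154, 153, 151, 152, 151, 153, 152]
t=7: [136, 136, 137, 137, 137, 136, 137]
t=8: [157, 157, 157, 157, 157, 157, 157]
t=9: [131, 131, 131, 131, 131, 131, 131]
t=10: [165, 165, 165, 165, 165, 165, 165]
t=11: [120, 120, 120, 120, 120, 120, 120]
t=12: [158, 158, 158, 158, 158, 158, 158]
t=13: [129, 129, 129, 129, 129, 129, 129]
t=14: [168, 168, 168, 168, 168, 168, 168]
t=15: [116, 116, 116, 116, 116, 116, 116]
t=16: [153, 153, 153, 153, 153, 153, 153]
t=17: [136, 136, 136, 136, 136, 136, 136]
t=18: [158, 158, 158, 158, 158, 158, 158]

Answer: 6
Key observation: The state at step 12, [158, 158, 158, 158, 158, 158, 158], reappears at step 18 — and no state repeats earlier — so the cycle the system enters has period 6.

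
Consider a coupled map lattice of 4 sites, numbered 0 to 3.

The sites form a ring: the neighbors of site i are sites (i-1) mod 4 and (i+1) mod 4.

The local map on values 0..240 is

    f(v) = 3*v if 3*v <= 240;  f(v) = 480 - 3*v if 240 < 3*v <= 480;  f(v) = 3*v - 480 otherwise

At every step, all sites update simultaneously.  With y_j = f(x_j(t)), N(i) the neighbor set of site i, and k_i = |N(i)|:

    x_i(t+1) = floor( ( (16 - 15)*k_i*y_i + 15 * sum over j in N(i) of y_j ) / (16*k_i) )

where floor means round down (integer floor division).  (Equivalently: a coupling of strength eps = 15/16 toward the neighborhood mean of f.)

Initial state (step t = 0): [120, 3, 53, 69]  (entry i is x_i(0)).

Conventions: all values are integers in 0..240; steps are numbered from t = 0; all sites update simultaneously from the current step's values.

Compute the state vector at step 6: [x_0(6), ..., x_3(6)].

Answer: [102, 29, 102, 29]

Derivation:
t=0: [120, 3, 53, 69]
t=1: [108, 131, 111, 143]
t=2: [74, 147, 73, 145]
t=3: [53, 209, 53, 209]
t=4: [147, 158, 147, 158]
t=5: [8, 36, 8, 36]
t=6: [102, 29, 102, 29]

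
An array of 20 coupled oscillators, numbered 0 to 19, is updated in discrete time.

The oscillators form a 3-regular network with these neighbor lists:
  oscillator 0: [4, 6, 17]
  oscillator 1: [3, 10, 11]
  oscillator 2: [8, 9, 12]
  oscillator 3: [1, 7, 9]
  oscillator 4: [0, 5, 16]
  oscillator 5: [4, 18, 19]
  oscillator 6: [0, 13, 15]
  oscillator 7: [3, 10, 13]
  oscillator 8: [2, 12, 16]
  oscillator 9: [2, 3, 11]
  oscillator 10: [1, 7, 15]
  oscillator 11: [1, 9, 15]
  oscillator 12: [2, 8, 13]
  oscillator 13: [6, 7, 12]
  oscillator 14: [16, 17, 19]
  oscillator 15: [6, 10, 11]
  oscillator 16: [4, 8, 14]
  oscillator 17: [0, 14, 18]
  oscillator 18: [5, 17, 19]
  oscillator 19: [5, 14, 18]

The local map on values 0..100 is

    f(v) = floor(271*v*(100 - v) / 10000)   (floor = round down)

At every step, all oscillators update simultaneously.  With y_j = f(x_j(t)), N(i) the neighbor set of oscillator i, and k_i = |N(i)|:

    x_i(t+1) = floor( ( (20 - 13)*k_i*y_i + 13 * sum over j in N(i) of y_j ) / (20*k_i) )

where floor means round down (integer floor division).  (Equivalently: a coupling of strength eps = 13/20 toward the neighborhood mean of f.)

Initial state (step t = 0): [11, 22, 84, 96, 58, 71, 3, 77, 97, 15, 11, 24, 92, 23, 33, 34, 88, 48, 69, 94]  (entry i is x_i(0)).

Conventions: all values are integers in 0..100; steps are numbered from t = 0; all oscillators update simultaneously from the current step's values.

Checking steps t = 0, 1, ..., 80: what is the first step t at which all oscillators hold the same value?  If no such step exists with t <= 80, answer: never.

Simulating step by step:
t=0: [11, 22, 84, 96, 58, 71, 3, 77, 97, 15, 11, 24, 92, 23, 33, 34, 88, 48, 69, 94]  (not all equal)
t=1: [39, 34, 25, 31, 46, 49, 31, 34, 20, 32, 42, 47, 26, 32, 44, 38, 38, 54, 49, 42]  (not all equal)
t=2: [63, 62, 50, 58, 65, 66, 60, 60, 50, 58, 62, 62, 50, 56, 65, 63, 60, 66, 66, 66]  (not all equal)
t=3: [62, 63, 66, 65, 62, 60, 64, 65, 66, 65, 63, 63, 66, 65, 61, 63, 63, 60, 60, 60]  (not all equal)
t=4: [63, 62, 60, 61, 63, 64, 62, 61, 60, 61, 62, 62, 60, 61, 64, 62, 62, 64, 65, 64]  (not all equal)
t=5: [62, 63, 64, 63, 62, 62, 63, 63, 64, 64, 63, 63, 64, 64, 62, 63, 63, 62, 61, 61]  (not all equal)
t=6: [63, 63, 62, 62, 63, 63, 62, 62, 62, 62, 63, 62, 62, 62, 63, 63, 62, 63, 63, 63]  (not all equal)
t=7: [63, 63, 63, 63, 63, 63, 63, 63, 63, 63, 63, 63, 63, 63, 63, 63, 63, 63, 63, 63]  (all equal)

Answer: 7
Key observation: Synchronization is absorbing here: once all oscillators are equal they stay equal, and step 7 is the first all-equal step.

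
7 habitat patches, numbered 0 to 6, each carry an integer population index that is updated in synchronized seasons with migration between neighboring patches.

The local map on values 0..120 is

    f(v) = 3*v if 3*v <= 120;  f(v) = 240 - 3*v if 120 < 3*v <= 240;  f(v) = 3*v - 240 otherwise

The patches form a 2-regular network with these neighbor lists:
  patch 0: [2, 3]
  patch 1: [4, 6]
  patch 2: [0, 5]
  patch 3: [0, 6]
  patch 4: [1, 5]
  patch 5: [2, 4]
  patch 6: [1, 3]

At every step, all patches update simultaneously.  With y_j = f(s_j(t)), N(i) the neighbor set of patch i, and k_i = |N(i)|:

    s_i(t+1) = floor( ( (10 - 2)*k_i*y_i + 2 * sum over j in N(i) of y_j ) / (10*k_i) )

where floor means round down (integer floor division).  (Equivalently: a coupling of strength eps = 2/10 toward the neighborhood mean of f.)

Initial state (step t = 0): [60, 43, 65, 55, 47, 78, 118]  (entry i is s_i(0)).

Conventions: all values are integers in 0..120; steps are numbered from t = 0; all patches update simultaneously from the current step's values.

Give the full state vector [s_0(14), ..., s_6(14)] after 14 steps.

Simulating step by step:
t=0: [60, 43, 65, 55, 47, 78, 118]
t=1: [60, 110, 42, 77, 90, 19, 109]
t=2: [60, 83, 102, 21, 38, 60, 79]
t=3: [60, 18, 64, 56, 98, 66, 9]
t=4: [60, 51, 48, 66, 52, 43, 34]
t=5: [61, 88, 93, 49, 87, 106, 94]
t=6: [58, 25, 44, 84, 27, 68, 45]
t=7: [64, 78, 96, 26, 75, 47, 92]
t=8: [51, 9, 53, 70, 22, 85, 37]
t=9: [80, 39, 75, 43, 57, 26, 94]
t=10: [12, 104, 19, 93, 74, 70, 56]
t=11: [38, 66, 52, 42, 24, 31, 68]
t=12: [111, 44, 87, 106, 71, 90, 44]
t=13: [84, 99, 29, 82, 35, 28, 105]
t=14: [18, 63, 79, 13, 98, 86, 66]

Answer: [18, 63, 79, 13, 98, 86, 66]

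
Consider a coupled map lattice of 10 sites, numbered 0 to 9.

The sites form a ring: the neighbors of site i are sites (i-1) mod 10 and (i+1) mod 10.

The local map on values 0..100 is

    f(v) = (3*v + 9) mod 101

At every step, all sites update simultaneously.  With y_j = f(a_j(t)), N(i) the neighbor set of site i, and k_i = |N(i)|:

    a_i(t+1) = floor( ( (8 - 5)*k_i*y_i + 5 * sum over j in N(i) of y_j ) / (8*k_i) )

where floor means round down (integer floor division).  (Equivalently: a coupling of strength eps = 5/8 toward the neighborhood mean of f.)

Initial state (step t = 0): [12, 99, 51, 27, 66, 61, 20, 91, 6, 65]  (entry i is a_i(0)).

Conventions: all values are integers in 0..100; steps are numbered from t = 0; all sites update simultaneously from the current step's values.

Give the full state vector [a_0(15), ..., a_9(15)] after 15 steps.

Simulating step by step:
t=0: [12, 99, 51, 27, 66, 61, 20, 91, 6, 65]
t=1: [18, 34, 51, 54, 58, 57, 79, 60, 35, 23]
t=2: [51, 42, 47, 70, 77, 69, 68, 50, 56, 53]
t=3: [54, 47, 34, 33, 23, 20, 26, 48, 67, 67]
t=4: [44, 43, 21, 30, 53, 77, 70, 49, 21, 27]
t=5: [54, 48, 69, 80, 67, 40, 35, 48, 72, 68]
t=6: [45, 45, 36, 24, 26, 17, 29, 30, 28, 33]
t=7: [31, 34, 44, 62, 76, 79, 85, 96, 68, 45]
t=8: [16, 16, 47, 58, 56, 46, 66, 58, 47, 19]
t=9: [59, 54, 61, 69, 68, 42, 41, 47, 64, 57]
t=10: [78, 81, 60, 37, 19, 25, 37, 59, 77, 87]
t=11: [52, 59, 54, 55, 56, 58, 59, 49, 62, 50]
t=12: [68, 73, 75, 73, 76, 81, 74, 76, 70, 71]
t=13: [18, 23, 28, 30, 36, 38, 37, 27, 23, 16]
t=14: [65, 78, 90, 71, 43, 19, 42, 64, 75, 65]
t=15: [14, 40, 47, 43, 40, 46, 64, 58, 43, 11]

Answer: [14, 40, 47, 43, 40, 46, 64, 58, 43, 11]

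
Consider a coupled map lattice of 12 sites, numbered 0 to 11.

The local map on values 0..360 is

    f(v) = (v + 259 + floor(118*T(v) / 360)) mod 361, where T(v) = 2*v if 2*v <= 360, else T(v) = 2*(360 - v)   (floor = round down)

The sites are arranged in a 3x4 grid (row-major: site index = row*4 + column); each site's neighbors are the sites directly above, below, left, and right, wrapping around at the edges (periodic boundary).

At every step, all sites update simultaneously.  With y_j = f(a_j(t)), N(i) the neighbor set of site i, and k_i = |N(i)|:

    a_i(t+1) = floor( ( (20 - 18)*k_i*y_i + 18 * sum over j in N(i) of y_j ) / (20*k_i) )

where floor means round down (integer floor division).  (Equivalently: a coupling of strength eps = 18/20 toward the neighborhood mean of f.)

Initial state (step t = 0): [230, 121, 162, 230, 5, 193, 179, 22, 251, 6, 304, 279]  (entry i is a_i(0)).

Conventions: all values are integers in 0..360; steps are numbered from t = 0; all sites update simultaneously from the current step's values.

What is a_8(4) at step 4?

Simulating step by step:
t=0: [230, 121, 162, 230, 5, 193, 179, 22, 251, 6, 304, 279]
t=1: [200, 200, 183, 224, 235, 206, 221, 232, 242, 196, 216, 240]
t=2: [210, 201, 206, 207, 209, 206, 205, 212, 209, 207, 206, 212]
t=3: [204, 204, 204, 205, 205, 204, 204, 205, 205, 204, 204, 205]
t=4: [204, 204, 204, 204, 204, 204, 204, 204, 204, 204, 204, 204]

Answer: a_8(4) = 204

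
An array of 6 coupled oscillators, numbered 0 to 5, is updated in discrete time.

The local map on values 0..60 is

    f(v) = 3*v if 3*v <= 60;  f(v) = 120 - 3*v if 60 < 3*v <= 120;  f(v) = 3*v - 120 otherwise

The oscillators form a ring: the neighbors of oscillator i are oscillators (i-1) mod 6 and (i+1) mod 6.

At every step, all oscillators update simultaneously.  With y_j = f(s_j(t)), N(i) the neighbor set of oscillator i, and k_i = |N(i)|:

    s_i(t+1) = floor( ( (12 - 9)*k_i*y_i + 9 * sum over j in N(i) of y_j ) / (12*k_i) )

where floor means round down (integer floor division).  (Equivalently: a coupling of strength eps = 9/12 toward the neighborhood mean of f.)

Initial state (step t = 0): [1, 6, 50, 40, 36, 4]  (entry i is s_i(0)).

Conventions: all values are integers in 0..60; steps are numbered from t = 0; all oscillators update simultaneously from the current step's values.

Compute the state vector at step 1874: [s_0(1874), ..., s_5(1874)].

Simulating step by step:
t=0: [1, 6, 50, 40, 36, 4]
t=1: [12, 16, 14, 15, 7, 8]
t=2: [36, 41, 45, 34, 31, 27]
t=3: [18, 10, 11, 20, 28, 24]
t=4: [42, 40, 42, 40, 49, 45]
t=5: [7, 4, 1, 12, 12, 16]
t=6: [27, 12, 18, 23, 40, 33]
t=7: [31, 43, 46, 33, 27, 19]
t=8: [31, 19, 15, 26, 39, 39]
t=9: [29, 41, 48, 28, 17, 12]
t=10: [22, 22, 20, 37, 39, 40]
t=11: [33, 56, 38, 25, 4, 21]
t=12: [44, 22, 36, 18, 41, 26]
t=13: [39, 22, 43, 19, 36, 16]
t=14: [39, 18, 43, 22, 42, 17]
t=15: [40, 18, 42, 19, 40, 16]
t=16: [38, 15, 43, 16, 39, 12]
t=17: [31, 16, 37, 16, 32, 12]
t=18: [38, 25, 38, 24, 37, 28]
t=19: [31, 15, 36, 17, 33, 14]
t=20: [39, 25, 39, 25, 40, 28]
t=21: [31, 13, 34, 12, 30, 10]
t=22: [32, 26, 32, 27, 32, 28]
t=23: [35, 28, 36, 27, 34, 27]
t=24: [31, 19, 31, 21, 33, 22]
t=25: [48, 34, 49, 32, 46, 31]
t=26: [22, 23, 22, 22, 23, 22]
t=27: [52, 53, 52, 52, 53, 52]
t=28: [37, 36, 37, 37, 36, 37]
t=29: [10, 9, 10, 10, 9, 10]
t=30: [28, 29, 28, 28, 29, 28]
t=31: [34, 35, 34, 34, 35, 34]
t=32: [16, 17, 16, 16, 17, 16]
t=33: [49, 48, 49, 49, 48, 49]
t=34: [25, 26, 25, 25, 26, 25]
t=35: [43, 44, 43, 43, 44, 43]
t=36: [10, 9, 10, 10, 9, 10]

Answer: [49, 48, 49, 49, 48, 49]
Key observation: The state at step 29, [10, 9, 10, 10, 9, 10], reappears at step 36: the system is in a cycle of period 7 from step 29 on.  Therefore the state at step 1874 equals the state at step 29 + ((1874 - 29) mod 7) = 33, which is [49, 48, 49, 49, 48, 49].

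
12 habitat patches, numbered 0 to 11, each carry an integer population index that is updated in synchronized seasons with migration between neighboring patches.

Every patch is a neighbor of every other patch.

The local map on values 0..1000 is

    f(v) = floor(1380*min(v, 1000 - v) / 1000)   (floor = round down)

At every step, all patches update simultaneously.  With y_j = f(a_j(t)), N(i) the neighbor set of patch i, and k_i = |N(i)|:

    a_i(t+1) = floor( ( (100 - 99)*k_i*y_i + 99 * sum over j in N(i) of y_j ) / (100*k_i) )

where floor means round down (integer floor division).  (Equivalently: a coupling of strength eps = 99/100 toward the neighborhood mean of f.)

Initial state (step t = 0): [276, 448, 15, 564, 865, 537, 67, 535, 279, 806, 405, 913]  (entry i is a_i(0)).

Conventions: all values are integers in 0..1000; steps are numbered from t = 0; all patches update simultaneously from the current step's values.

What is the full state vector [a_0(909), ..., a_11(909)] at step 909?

Simulating step by step:
t=0: [276, 448, 15, 564, 865, 537, 67, 535, 279, 806, 405, 913]
t=1: [375, 356, 403, 357, 390, 354, 398, 354, 374, 384, 360, 395]
t=2: [517, 519, 513, 519, 515, 519, 514, 519, 517, 516, 518, 514]
t=3: [666, 666, 665, 666, 666, 666, 666, 666, 666, 666, 666, 666]
t=4: [460, 460, 460, 460, 460, 460, 460, 460, 460, 460, 460, 460]
t=5: [634, 634, 634, 634, 634, 634, 634, 634, 634, 634, 634, 634]
t=6: [505, 505, 505, 505, 505, 505, 505, 505, 505, 505, 505, 505]
t=7: [683, 683, 683, 683, 683, 683, 683, 683, 683, 683, 683, 683]
t=8: [437, 437, 437, 437, 437, 437, 437, 437, 437, 437, 437, 437]
t=9: [603, 603, 603, 603, 603, 603, 603, 603, 603, 603, 603, 603]
t=10: [547, 547, 547, 547, 547, 547, 547, 547, 547, 547, 547, 547]
t=11: [625, 625, 625, 625, 625, 625, 625, 625, 625, 625, 625, 625]
t=12: [517, 517, 517, 517, 517, 517, 517, 517, 517, 517, 517, 517]
t=13: [666, 666, 666, 666, 666, 666, 666, 666, 666, 666, 666, 666]
t=14: [460, 460, 460, 460, 460, 460, 460, 460, 460, 460, 460, 460]

Answer: [603, 603, 603, 603, 603, 603, 603, 603, 603, 603, 603, 603]
Key observation: The state at step 4, [460, 460, 460, 460, 460, 460, 460, 460, 460, 460, 460, 460], reappears at step 14: the system is in a cycle of period 10 from step 4 on.  Therefore the state at step 909 equals the state at step 4 + ((909 - 4) mod 10) = 9, which is [603, 603, 603, 603, 603, 603, 603, 603, 603, 603, 603, 603].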